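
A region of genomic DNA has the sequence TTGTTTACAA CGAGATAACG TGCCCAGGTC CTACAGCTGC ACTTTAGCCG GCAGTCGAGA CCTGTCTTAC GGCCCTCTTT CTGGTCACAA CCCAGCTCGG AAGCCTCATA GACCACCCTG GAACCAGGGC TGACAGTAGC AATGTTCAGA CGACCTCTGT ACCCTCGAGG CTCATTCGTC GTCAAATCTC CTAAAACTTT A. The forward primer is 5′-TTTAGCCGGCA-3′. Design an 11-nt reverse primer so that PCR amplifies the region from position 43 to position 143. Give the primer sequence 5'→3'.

The product's 3' end on the top strand is position 143.
The reverse primer anneals to the top strand over positions 133–143, i.e. to ACAGTAGCAAT.
Its sequence written 5'→3' is the reverse complement: ATTGCTACTGT.

5'-ATTGCTACTGT-3'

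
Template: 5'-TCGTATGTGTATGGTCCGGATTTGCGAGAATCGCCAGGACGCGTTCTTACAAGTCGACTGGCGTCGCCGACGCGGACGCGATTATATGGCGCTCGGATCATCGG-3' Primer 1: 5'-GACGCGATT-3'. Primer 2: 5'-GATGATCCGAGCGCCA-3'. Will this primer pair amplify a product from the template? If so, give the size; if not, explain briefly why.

Yes — a 28 bp product.

Primer 1 (GACGCGATT) matches the top strand at positions 75–83; it acts as a forward primer.
Primer 2's reverse complement is TGGCGCTCGGATCATC, matching the top strand at positions 87–102; it acts as a reverse primer.
The 3' ends face each other across positions 75–102, giving a 28 bp product.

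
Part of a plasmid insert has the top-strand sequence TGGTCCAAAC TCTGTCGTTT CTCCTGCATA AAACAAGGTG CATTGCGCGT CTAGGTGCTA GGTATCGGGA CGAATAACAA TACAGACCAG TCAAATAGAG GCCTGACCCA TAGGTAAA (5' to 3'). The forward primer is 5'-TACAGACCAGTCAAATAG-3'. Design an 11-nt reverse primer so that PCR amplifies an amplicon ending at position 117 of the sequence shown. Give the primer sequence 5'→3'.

The forward primer binds at positions 81–98; the product's 3' end on the top strand is position 117.
The reverse primer anneals to the top strand over positions 107–117, i.e. to CCCATAGGTAA.
Its sequence written 5'→3' is the reverse complement: TTACCTATGGG.

5'-TTACCTATGGG-3'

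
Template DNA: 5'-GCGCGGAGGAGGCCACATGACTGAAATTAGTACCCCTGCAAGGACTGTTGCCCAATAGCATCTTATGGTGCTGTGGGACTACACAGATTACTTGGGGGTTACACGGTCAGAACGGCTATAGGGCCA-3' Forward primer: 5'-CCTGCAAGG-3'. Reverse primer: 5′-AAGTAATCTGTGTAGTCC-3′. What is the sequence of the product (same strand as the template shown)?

The forward primer matches the template at positions 35–43.
Reverse complement of the reverse primer: GGACTACACAGATTACTT. This occurs on the top strand at positions 76–93.
The product is the template from position 35 through 93 (59 bp).

5'-CCTGCAAGGACTGTTGCCCAATAGCATCTTATGGTGCTGTGGGACTACACAGATTACTT-3'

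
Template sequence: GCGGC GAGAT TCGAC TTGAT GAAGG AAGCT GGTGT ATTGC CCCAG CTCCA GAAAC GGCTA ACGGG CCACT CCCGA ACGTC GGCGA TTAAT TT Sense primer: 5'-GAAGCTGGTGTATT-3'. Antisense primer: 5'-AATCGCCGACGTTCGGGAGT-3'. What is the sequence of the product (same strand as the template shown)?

5'-GAAGCTGGTGTATTGCCCCAGCTCCAGAAACGGCTAACGGGCCACTCCCGAACGTCGGCGATT-3'

Scanning the template, GAAGCTGGTGTATT occurs at positions 25–38; this primer anneals to the bottom strand there with its 3' end pointing downstream.
Taking the reverse complement of AATCGCCGACGTTCGGGAGT gives ACTCCCGAACGTCGGCGATT, found at positions 68–87 on the template; the primer anneals here to the top strand with its 3' end pointing upstream.
The product is the template from position 25 through 87 (63 bp).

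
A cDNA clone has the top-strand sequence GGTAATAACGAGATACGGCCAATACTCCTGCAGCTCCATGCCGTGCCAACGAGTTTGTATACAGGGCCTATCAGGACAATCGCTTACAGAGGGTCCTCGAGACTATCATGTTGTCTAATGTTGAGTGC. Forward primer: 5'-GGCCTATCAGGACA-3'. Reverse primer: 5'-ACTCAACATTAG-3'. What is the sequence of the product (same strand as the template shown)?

5'-GGCCTATCAGGACAATCGCTTACAGAGGGTCCTCGAGACTATCATGTTGTCTAATGTTGAGT-3'

Forward primer GGCCTATCAGGACA is found on the top strand at positions 65–78.
The reverse primer's reverse complement is CTAATGTTGAGT, which matches the template at positions 115–126.
The product is the template from position 65 through 126 (62 bp).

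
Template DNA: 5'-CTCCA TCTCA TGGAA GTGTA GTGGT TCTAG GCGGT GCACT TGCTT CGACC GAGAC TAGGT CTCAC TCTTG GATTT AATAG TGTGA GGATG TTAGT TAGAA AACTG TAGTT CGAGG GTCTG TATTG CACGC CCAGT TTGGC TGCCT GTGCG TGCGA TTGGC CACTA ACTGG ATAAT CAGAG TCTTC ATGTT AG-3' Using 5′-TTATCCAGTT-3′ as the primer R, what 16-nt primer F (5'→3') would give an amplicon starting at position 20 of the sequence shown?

The reverse primer's reverse complement AACTGGATAA matches the template at positions 165–174; the product starts at position 20.
The forward primer is identical to the top strand over positions 20–35: AGTGGTTCTAGGCGGT.

5'-AGTGGTTCTAGGCGGT-3'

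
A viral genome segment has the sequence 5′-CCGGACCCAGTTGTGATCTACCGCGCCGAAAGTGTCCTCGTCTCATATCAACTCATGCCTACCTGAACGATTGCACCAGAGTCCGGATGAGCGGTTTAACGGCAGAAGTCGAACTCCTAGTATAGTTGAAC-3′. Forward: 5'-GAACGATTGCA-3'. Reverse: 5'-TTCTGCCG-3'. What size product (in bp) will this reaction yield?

43 bp

Scanning the template, GAACGATTGCA occurs at positions 65–75; this primer anneals to the bottom strand there with its 3' end pointing downstream.
Reverse complement of the reverse primer: CGGCAGAA. This occurs on the top strand at positions 100–107.
Amplicon spans positions 65–107: 43 bp.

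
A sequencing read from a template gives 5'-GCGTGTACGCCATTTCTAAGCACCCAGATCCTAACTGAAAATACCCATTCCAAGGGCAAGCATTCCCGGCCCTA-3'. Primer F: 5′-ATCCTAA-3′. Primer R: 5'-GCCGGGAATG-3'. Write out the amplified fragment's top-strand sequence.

Scanning the template, ATCCTAA occurs at positions 28–34; this primer anneals to the bottom strand there with its 3' end pointing downstream.
Taking the reverse complement of GCCGGGAATG gives CATTCCCGGC, found at positions 61–70 on the template; the primer anneals here to the top strand with its 3' end pointing upstream.
The product is the template from position 28 through 70 (43 bp).

5'-ATCCTAACTGAAAATACCCATTCCAAGGGCAAGCATTCCCGGC-3'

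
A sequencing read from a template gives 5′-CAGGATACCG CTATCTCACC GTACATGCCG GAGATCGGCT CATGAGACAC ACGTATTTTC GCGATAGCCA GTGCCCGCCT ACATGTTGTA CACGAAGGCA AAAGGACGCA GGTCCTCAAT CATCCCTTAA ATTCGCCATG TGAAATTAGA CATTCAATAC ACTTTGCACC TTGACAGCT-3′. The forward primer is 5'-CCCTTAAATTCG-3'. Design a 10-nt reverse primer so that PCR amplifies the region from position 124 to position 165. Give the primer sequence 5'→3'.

5'-AAAGTGTATT-3'

The product's 3' end on the top strand is position 165.
The reverse primer anneals to the top strand over positions 156–165, i.e. to AATACACTTT.
Its sequence written 5'→3' is the reverse complement: AAAGTGTATT.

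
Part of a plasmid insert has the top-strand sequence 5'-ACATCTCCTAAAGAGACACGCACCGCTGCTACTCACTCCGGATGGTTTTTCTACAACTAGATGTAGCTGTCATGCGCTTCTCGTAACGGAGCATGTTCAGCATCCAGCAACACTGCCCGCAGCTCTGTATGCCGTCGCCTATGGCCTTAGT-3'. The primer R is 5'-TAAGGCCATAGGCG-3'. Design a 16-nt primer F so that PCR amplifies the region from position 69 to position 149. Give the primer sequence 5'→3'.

The reverse primer's reverse complement CGCCTATGGCCTTA matches the template at positions 136–149; the product starts at position 69.
The forward primer is identical to the top strand over positions 69–84: GTCATGCGCTTCTCGT.

5'-GTCATGCGCTTCTCGT-3'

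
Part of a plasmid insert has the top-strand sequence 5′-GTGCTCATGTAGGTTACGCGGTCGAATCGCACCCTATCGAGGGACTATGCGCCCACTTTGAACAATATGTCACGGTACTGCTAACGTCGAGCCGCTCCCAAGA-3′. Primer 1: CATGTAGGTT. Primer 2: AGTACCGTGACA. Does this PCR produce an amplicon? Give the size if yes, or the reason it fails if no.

Primer 1 (CATGTAGGTT) matches the top strand at positions 6–15; it acts as a forward primer.
Primer 2's reverse complement is TGTCACGGTACT, matching the top strand at positions 68–79; it acts as a reverse primer.
The 3' ends face each other across positions 6–79, giving a 74 bp product.

Yes — a 74 bp product.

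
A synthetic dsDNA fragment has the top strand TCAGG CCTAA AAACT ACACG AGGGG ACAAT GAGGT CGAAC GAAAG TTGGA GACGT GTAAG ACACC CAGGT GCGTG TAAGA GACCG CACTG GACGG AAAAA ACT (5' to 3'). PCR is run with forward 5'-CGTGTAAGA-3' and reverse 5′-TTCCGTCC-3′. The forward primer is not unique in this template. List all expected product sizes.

45 bp, 26 bp

The forward primer CGTGTAAGA matches the top strand at positions 53–61, 72–80.
The reverse primer's reverse complement is GGACGGAA, matching at positions 90–97.
Each forward site pairs with the reverse site to give a product ending at position 97: sizes 45, 26 bp.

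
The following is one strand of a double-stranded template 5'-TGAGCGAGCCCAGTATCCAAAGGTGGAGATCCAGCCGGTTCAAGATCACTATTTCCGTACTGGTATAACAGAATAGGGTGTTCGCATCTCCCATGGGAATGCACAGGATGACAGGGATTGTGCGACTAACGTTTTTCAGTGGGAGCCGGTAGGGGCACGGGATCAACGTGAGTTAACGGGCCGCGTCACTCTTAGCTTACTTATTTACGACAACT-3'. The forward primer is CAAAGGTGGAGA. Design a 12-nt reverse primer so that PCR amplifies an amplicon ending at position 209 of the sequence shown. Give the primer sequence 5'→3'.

5'-CGTAAATAAGTA-3'

The forward primer binds at positions 18–29; the product's 3' end on the top strand is position 209.
The reverse primer anneals to the top strand over positions 198–209, i.e. to TACTTATTTACG.
Its sequence written 5'→3' is the reverse complement: CGTAAATAAGTA.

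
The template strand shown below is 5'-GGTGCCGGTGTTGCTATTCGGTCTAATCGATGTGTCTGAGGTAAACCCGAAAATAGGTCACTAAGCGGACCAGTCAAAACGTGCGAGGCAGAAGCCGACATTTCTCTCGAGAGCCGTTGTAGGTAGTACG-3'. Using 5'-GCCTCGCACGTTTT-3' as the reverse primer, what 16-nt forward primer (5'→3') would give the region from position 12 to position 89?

5'-TGCTATTCGGTCTAAT-3'

The reverse primer's reverse complement AAAACGTGCGAGGC matches the template at positions 76–89; the product starts at position 12.
The forward primer is identical to the top strand over positions 12–27: TGCTATTCGGTCTAAT.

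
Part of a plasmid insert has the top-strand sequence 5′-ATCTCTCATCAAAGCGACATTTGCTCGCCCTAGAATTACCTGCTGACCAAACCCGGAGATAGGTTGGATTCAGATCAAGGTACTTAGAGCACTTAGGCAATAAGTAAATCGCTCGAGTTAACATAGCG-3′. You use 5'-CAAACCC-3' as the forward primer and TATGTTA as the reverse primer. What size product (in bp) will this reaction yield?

The forward primer matches the template at positions 48–54.
The reverse primer's reverse complement is TAACATA, which matches the template at positions 119–125.
The product runs from position 48 to position 125, so its length is 125 − 48 + 1 = 78 bp.

78 bp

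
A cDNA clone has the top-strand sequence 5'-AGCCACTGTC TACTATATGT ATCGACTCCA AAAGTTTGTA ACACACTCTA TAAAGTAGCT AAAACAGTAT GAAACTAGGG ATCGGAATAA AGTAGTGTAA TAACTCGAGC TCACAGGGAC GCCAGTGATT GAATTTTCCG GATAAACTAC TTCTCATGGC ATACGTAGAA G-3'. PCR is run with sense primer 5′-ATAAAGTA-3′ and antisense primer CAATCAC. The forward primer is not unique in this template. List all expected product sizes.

The forward primer ATAAAGTA matches the top strand at positions 50–57, 87–94.
The reverse primer's reverse complement is GTGATTG, matching at positions 125–131.
Each forward site pairs with the reverse site to give a product ending at position 131: sizes 82, 45 bp.

82 bp, 45 bp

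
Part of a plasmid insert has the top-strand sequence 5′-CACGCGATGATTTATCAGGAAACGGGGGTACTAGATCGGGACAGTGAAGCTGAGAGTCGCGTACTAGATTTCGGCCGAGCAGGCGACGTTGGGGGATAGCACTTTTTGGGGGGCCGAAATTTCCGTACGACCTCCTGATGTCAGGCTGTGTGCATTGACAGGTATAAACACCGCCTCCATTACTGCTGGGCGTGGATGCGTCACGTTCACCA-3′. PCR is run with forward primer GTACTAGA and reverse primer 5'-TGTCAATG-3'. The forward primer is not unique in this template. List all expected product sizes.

133 bp, 100 bp

The forward primer GTACTAGA matches the top strand at positions 28–35, 61–68.
The reverse primer's reverse complement is CATTGACA, matching at positions 153–160.
Each forward site pairs with the reverse site to give a product ending at position 160: sizes 133, 100 bp.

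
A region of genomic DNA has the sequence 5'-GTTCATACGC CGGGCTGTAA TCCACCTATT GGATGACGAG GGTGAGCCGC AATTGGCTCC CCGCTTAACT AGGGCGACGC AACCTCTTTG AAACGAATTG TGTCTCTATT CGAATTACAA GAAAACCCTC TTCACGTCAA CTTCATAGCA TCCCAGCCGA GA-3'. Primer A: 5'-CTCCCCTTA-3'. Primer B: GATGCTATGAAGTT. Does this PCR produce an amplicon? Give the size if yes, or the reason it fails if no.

Primer A (CTCCCCTTA) does not match the top strand, and its reverse complement TAAGGGGAG does not match either.
With no annealing site for primer A, no amplification occurs.

No product — primer A has no binding site in the template.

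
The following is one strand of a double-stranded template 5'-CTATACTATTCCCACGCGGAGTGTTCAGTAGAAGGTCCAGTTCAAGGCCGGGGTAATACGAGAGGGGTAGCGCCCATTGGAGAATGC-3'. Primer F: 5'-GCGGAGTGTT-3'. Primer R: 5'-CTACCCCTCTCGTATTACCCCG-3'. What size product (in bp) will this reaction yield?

Scanning the template, GCGGAGTGTT occurs at positions 16–25; this primer anneals to the bottom strand there with its 3' end pointing downstream.
The reverse primer's reverse complement is CGGGGTAATACGAGAGGGGTAG, which matches the template at positions 49–70.
Product length = (reverse-primer end) − (forward-primer start) + 1 = 70 − 16 + 1 = 55 bp.

55 bp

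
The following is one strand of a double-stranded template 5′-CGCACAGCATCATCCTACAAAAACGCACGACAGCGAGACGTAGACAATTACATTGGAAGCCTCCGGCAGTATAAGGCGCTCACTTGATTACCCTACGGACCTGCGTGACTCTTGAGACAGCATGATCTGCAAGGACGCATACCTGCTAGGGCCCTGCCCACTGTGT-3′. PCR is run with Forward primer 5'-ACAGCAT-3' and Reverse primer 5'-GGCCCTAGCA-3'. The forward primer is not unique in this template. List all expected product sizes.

The forward primer ACAGCAT matches the top strand at positions 4–10, 117–123.
The reverse primer's reverse complement is TGCTAGGGCC, matching at positions 144–153.
Each forward site pairs with the reverse site to give a product ending at position 153: sizes 150, 37 bp.

150 bp, 37 bp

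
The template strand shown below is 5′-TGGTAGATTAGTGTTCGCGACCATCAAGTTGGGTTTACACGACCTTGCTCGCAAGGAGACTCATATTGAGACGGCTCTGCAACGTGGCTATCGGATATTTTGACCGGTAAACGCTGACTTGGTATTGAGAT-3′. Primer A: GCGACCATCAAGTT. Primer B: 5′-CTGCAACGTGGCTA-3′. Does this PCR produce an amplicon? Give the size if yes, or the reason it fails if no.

No product — both primers anneal to the same strand and extend in the same direction.

Primer A (GCGACCATCAAGTT) matches the top strand at positions 17–30 (3' end points downstream).
Primer B (CTGCAACGTGGCTA) also matches the top strand directly, at positions 77–90 — its reverse complement TAGCCACGTTGCAG is not present.
Both primers anneal to the bottom strand with 3' ends pointing the same way, so neither can prime synthesis back toward the other.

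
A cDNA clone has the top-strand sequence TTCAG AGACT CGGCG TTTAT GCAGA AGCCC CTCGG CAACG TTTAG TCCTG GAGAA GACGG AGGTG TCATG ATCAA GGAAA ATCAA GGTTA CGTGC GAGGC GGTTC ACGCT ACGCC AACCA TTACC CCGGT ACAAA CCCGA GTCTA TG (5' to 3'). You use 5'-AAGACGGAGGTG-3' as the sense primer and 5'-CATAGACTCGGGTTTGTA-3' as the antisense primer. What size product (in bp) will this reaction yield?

Forward primer AAGACGGAGGTG is found on the top strand at positions 54–65.
Reverse complement of the reverse primer: TACAAACCCGAGTCTATG. This occurs on the top strand at positions 130–147.
Product length = (reverse-primer end) − (forward-primer start) + 1 = 147 − 54 + 1 = 94 bp.

94 bp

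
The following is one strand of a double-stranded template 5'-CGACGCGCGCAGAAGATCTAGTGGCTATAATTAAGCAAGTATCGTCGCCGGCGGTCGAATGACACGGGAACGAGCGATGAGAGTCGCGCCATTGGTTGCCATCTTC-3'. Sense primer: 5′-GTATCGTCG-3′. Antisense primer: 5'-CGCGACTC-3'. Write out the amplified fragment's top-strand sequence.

5'-GTATCGTCGCCGGCGGTCGAATGACACGGGAACGAGCGATGAGAGTCGCG-3'

The forward primer matches the template at positions 39–47.
Reverse complement of the reverse primer: GAGTCGCG. This occurs on the top strand at positions 81–88.
The product is the template from position 39 through 88 (50 bp).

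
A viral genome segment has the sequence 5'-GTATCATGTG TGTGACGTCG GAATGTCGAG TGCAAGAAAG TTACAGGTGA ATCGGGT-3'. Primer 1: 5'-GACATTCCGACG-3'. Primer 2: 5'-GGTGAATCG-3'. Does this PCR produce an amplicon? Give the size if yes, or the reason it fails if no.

No product — the primers' 3' ends point away from each other.

Primer 1 (GACATTCCGACG) has reverse complement CGTCGGAATGTC, which matches the top strand at positions 16–27; primer 1 anneals to the top strand there with its 3' end pointing upstream toward position 16.
Primer 2 (GGTGAATCG) matches the top strand directly at positions 46–54; it anneals to the bottom strand with its 3' end pointing downstream toward position 54.
The 3' ends diverge (primer 1 extends toward position 1, primer 2 toward position 57), so the primers never converge on a shared product.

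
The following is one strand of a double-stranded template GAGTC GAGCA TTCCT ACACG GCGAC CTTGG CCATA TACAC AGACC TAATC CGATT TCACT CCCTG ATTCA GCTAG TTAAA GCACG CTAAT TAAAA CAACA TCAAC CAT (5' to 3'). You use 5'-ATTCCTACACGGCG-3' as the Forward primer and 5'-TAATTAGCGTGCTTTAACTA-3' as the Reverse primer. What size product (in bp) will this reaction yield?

83 bp

Forward primer ATTCCTACACGGCG is found on the top strand at positions 10–23.
The reverse primer's reverse complement is TAGTTAAAGCACGCTAATTA, which matches the template at positions 73–92.
Product length = (reverse-primer end) − (forward-primer start) + 1 = 92 − 10 + 1 = 83 bp.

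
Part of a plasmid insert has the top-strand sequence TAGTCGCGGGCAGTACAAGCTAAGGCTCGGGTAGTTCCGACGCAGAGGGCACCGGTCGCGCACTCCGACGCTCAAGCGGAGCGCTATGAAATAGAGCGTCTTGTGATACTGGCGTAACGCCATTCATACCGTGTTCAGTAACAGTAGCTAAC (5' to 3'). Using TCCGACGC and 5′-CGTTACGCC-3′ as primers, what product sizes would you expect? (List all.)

The forward primer TCCGACGC matches the top strand at positions 36–43, 64–71.
The reverse primer's reverse complement is GGCGTAACG, matching at positions 111–119.
Each forward site pairs with the reverse site to give a product ending at position 119: sizes 84, 56 bp.

84 bp, 56 bp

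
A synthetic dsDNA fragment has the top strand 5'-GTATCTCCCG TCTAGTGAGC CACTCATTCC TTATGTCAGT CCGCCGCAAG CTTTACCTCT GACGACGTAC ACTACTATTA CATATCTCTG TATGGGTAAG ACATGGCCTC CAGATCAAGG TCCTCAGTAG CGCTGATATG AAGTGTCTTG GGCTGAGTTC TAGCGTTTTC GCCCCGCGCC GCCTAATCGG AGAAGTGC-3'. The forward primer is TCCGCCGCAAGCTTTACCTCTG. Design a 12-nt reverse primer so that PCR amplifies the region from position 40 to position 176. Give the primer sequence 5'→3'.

The product's 3' end on the top strand is position 176.
The reverse primer anneals to the top strand over positions 165–176, i.e. to GTTTTCGCCCCG.
Its sequence written 5'→3' is the reverse complement: CGGGGCGAAAAC.

5'-CGGGGCGAAAAC-3'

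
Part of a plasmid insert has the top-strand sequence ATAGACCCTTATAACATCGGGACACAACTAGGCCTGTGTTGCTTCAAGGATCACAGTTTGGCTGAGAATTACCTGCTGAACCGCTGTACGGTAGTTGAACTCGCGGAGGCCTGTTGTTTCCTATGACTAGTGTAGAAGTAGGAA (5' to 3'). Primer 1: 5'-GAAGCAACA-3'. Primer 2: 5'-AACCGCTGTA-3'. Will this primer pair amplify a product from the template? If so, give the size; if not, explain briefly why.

No product — the primers' 3' ends point away from each other.

Primer 1 (GAAGCAACA) has reverse complement TGTTGCTTC, which matches the top strand at positions 37–45; primer 1 anneals to the top strand there with its 3' end pointing upstream toward position 37.
Primer 2 (AACCGCTGTA) matches the top strand directly at positions 79–88; it anneals to the bottom strand with its 3' end pointing downstream toward position 88.
The 3' ends diverge (primer 1 extends toward position 1, primer 2 toward position 144), so the primers never converge on a shared product.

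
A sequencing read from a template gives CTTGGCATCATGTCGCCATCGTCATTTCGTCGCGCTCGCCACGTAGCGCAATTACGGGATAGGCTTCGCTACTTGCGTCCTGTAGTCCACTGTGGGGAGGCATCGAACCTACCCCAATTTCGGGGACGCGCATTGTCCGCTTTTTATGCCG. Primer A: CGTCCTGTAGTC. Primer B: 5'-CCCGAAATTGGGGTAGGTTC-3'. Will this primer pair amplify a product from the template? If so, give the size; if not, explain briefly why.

Yes — a 49 bp product.

Primer A (CGTCCTGTAGTC) matches the top strand at positions 76–87; it acts as a forward primer.
Primer B's reverse complement is GAACCTACCCCAATTTCGGG, matching the top strand at positions 105–124; it acts as a reverse primer.
The 3' ends face each other across positions 76–124, giving a 49 bp product.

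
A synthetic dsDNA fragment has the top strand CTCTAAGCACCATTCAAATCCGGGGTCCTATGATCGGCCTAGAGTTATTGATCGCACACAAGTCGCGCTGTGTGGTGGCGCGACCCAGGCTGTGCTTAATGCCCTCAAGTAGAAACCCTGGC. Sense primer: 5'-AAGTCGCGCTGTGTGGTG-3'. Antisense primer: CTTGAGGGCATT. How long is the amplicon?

50 bp

The forward primer matches the template at positions 60–77.
Reverse complement of the reverse primer: AATGCCCTCAAG. This occurs on the top strand at positions 98–109.
Amplicon spans positions 60–109: 50 bp.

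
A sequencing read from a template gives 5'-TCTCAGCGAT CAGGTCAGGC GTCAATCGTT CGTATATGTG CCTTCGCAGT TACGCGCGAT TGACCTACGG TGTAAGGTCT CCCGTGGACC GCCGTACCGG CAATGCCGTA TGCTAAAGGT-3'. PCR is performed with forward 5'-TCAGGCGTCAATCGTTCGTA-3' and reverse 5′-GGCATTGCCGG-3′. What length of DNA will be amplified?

93 bp

Forward primer TCAGGCGTCAATCGTTCGTA is found on the top strand at positions 15–34.
Taking the reverse complement of GGCATTGCCGG gives CCGGCAATGCC, found at positions 97–107 on the template; the primer anneals here to the top strand with its 3' end pointing upstream.
Product length = (reverse-primer end) − (forward-primer start) + 1 = 107 − 15 + 1 = 93 bp.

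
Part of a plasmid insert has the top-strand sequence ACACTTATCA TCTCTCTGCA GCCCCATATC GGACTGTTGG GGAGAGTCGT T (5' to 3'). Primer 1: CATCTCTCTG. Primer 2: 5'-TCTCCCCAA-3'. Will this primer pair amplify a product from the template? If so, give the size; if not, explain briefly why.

Yes — a 37 bp product.

Primer 1 (CATCTCTCTG) matches the top strand at positions 9–18; it acts as a forward primer.
Primer 2's reverse complement is TTGGGGAGA, matching the top strand at positions 37–45; it acts as a reverse primer.
The 3' ends face each other across positions 9–45, giving a 37 bp product.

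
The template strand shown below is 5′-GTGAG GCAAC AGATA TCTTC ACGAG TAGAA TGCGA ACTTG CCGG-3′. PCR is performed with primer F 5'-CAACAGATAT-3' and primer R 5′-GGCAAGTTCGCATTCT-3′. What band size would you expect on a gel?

36 bp

Scanning the template, CAACAGATAT occurs at positions 7–16; this primer anneals to the bottom strand there with its 3' end pointing downstream.
Taking the reverse complement of GGCAAGTTCGCATTCT gives AGAATGCGAACTTGCC, found at positions 27–42 on the template; the primer anneals here to the top strand with its 3' end pointing upstream.
Product length = (reverse-primer end) − (forward-primer start) + 1 = 42 − 7 + 1 = 36 bp.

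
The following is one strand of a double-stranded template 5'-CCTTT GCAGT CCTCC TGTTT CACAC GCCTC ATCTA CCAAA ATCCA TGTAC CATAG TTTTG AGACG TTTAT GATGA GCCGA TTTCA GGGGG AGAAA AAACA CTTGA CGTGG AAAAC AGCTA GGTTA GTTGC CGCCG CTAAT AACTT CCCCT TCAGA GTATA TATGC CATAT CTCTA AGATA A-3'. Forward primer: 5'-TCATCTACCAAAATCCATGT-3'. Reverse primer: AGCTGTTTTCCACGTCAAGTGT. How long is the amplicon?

91 bp

Scanning the template, TCATCTACCAAAATCCATGT occurs at positions 29–48; this primer anneals to the bottom strand there with its 3' end pointing downstream.
Reverse complement of the reverse primer: ACACTTGACGTGGAAAACAGCT. This occurs on the top strand at positions 98–119.
The product runs from position 29 to position 119, so its length is 119 − 29 + 1 = 91 bp.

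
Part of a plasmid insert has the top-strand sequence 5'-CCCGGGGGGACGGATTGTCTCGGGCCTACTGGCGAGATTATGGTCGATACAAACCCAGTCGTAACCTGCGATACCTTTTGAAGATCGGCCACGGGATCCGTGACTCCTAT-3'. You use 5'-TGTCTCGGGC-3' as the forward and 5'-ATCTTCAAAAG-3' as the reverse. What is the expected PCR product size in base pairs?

The forward primer matches the template at positions 16–25.
Reverse complement of the reverse primer: CTTTTGAAGAT. This occurs on the top strand at positions 75–85.
Amplicon spans positions 16–85: 70 bp.

70 bp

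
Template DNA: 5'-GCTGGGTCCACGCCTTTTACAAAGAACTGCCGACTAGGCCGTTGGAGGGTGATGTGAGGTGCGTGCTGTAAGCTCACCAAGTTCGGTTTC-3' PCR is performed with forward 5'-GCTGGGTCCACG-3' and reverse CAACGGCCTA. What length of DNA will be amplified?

44 bp

Forward primer GCTGGGTCCACG is found on the top strand at positions 1–12.
Taking the reverse complement of CAACGGCCTA gives TAGGCCGTTG, found at positions 35–44 on the template; the primer anneals here to the top strand with its 3' end pointing upstream.
Product length = (reverse-primer end) − (forward-primer start) + 1 = 44 − 1 + 1 = 44 bp.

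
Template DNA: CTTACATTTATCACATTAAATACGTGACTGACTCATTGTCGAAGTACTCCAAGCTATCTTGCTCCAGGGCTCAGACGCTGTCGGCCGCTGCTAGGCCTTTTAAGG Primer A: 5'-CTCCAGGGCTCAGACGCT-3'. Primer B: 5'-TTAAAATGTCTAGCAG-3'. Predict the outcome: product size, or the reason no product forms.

No product — primer B has no binding site in the template.

Primer B (TTAAAATGTCTAGCAG) does not match the top strand, and its reverse complement CTGCTAGACATTTTAA does not match either.
With no annealing site for primer B, no amplification occurs.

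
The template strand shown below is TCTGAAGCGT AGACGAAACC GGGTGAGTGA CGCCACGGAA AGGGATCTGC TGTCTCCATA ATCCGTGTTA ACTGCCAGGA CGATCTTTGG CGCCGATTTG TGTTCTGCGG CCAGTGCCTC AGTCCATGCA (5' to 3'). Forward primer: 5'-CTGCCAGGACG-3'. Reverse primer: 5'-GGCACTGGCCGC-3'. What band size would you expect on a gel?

Scanning the template, CTGCCAGGACG occurs at positions 72–82; this primer anneals to the bottom strand there with its 3' end pointing downstream.
Reverse complement of the reverse primer: GCGGCCAGTGCC. This occurs on the top strand at positions 107–118.
The product runs from position 72 to position 118, so its length is 118 − 72 + 1 = 47 bp.

47 bp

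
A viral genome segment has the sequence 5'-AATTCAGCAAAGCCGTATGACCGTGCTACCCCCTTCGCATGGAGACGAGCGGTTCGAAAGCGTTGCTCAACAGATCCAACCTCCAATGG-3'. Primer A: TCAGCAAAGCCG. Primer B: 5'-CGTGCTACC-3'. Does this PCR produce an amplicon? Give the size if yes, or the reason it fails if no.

No product — both primers anneal to the same strand and extend in the same direction.

Primer A (TCAGCAAAGCCG) matches the top strand at positions 4–15 (3' end points downstream).
Primer B (CGTGCTACC) also matches the top strand directly, at positions 22–30 — its reverse complement GGTAGCACG is not present.
Both primers anneal to the bottom strand with 3' ends pointing the same way, so neither can prime synthesis back toward the other.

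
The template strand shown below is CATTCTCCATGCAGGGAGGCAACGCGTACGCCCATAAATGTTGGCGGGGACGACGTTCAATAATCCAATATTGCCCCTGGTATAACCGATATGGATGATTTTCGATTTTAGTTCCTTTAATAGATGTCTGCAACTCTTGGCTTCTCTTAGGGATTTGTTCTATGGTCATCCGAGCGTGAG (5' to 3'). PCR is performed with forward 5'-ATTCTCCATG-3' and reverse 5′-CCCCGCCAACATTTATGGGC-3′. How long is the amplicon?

Scanning the template, ATTCTCCATG occurs at positions 2–11; this primer anneals to the bottom strand there with its 3' end pointing downstream.
Reverse complement of the reverse primer: GCCCATAAATGTTGGCGGGG. This occurs on the top strand at positions 30–49.
Product length = (reverse-primer end) − (forward-primer start) + 1 = 49 − 2 + 1 = 48 bp.

48 bp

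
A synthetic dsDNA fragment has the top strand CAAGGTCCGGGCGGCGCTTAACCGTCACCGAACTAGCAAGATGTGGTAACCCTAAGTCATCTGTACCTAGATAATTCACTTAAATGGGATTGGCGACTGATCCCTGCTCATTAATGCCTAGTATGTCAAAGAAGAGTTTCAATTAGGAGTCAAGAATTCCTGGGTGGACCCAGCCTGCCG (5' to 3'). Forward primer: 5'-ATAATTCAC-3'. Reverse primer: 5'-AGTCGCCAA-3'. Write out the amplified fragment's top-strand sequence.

5'-ATAATTCACTTAAATGGGATTGGCGACT-3'

Scanning the template, ATAATTCAC occurs at positions 71–79; this primer anneals to the bottom strand there with its 3' end pointing downstream.
Reverse complement of the reverse primer: TTGGCGACT. This occurs on the top strand at positions 90–98.
The product is the template from position 71 through 98 (28 bp).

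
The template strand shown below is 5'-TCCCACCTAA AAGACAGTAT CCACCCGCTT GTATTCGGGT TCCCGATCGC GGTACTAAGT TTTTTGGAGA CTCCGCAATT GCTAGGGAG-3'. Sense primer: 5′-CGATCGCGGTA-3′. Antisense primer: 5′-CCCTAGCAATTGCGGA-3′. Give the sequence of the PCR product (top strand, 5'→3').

The forward primer matches the template at positions 44–54.
Reverse complement of the reverse primer: TCCGCAATTGCTAGGG. This occurs on the top strand at positions 72–87.
The product is the template from position 44 through 87 (44 bp).

5'-CGATCGCGGTACTAAGTTTTTTGGAGACTCCGCAATTGCTAGGG-3'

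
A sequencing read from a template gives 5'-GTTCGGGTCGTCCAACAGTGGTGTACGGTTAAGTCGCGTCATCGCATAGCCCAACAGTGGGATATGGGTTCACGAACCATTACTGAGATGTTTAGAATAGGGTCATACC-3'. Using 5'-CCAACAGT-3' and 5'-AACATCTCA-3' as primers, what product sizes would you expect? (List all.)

81 bp, 42 bp

The forward primer CCAACAGT matches the top strand at positions 12–19, 51–58.
The reverse primer's reverse complement is TGAGATGTT, matching at positions 84–92.
Each forward site pairs with the reverse site to give a product ending at position 92: sizes 81, 42 bp.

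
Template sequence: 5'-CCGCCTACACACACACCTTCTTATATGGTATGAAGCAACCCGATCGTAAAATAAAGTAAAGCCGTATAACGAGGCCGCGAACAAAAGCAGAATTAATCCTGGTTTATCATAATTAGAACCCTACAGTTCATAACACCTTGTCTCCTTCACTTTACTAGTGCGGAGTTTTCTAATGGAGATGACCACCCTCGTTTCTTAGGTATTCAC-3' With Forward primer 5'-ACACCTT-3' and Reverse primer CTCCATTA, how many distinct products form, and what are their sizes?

Two products: 166 bp, 46 bp

The forward primer ACACCTT matches the top strand at positions 13–19, 133–139.
The reverse primer's reverse complement is TAATGGAG, matching at positions 171–178.
Each forward site pairs with the reverse site to give a product ending at position 178: sizes 166, 46 bp.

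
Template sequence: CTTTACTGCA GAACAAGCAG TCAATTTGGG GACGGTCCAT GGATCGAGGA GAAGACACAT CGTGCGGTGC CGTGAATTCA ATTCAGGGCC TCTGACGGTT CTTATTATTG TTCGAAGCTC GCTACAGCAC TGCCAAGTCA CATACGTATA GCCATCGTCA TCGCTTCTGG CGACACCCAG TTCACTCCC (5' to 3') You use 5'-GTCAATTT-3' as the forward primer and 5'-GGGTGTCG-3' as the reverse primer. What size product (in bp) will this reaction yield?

159 bp

Forward primer GTCAATTT is found on the top strand at positions 20–27.
The reverse primer's reverse complement is CGACACCC, which matches the template at positions 171–178.
Amplicon spans positions 20–178: 159 bp.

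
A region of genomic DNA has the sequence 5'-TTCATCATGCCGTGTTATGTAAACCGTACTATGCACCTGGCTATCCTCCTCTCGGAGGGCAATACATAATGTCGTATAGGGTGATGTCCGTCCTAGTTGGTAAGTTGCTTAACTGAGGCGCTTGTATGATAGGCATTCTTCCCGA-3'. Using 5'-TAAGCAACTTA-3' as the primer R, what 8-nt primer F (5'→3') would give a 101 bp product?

5'-CGTGTTAT-3'

The reverse primer's reverse complement TAAGTTGCTTA matches the template at positions 101–111, so the product ends at position 111.
A 101 bp product then starts at position 111 − 101 + 1 = 11.
The forward primer is identical to the top strand there: CGTGTTAT.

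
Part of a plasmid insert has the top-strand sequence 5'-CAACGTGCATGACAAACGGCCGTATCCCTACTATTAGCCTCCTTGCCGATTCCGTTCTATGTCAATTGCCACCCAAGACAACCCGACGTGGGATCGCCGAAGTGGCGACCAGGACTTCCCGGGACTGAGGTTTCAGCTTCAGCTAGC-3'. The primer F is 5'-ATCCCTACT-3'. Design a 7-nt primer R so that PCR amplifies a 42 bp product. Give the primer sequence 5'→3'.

The forward primer binds at positions 24–32, so a 42 bp product ends at position 24 + 42 − 1 = 65.
The reverse primer anneals to the top strand over positions 59–65, i.e. to ATGTCAA.
Its sequence written 5'→3' is the reverse complement: TTGACAT.

5'-TTGACAT-3'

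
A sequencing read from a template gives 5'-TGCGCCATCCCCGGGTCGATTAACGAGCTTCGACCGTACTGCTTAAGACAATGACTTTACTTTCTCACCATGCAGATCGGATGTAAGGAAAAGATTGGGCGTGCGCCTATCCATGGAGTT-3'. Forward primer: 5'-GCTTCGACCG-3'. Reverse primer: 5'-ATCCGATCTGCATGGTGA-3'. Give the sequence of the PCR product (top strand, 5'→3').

The forward primer matches the template at positions 27–36.
Taking the reverse complement of ATCCGATCTGCATGGTGA gives TCACCATGCAGATCGGAT, found at positions 65–82 on the template; the primer anneals here to the top strand with its 3' end pointing upstream.
The product is the template from position 27 through 82 (56 bp).

5'-GCTTCGACCGTACTGCTTAAGACAATGACTTTACTTTCTCACCATGCAGATCGGAT-3'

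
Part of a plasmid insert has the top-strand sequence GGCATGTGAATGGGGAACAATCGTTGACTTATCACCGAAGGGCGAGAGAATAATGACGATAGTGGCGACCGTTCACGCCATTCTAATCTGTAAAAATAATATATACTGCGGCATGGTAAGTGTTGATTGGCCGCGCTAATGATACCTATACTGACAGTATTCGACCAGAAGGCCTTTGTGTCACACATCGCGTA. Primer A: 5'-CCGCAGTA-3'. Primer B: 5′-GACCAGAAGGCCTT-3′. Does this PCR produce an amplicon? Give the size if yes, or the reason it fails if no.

Primer A (CCGCAGTA) has reverse complement TACTGCGG, which matches the top strand at positions 104–111; primer A anneals to the top strand there with its 3' end pointing upstream toward position 104.
Primer B (GACCAGAAGGCCTT) matches the top strand directly at positions 163–176; it anneals to the bottom strand with its 3' end pointing downstream toward position 176.
The 3' ends diverge (primer A extends toward position 1, primer B toward position 194), so the primers never converge on a shared product.

No product — the primers' 3' ends point away from each other.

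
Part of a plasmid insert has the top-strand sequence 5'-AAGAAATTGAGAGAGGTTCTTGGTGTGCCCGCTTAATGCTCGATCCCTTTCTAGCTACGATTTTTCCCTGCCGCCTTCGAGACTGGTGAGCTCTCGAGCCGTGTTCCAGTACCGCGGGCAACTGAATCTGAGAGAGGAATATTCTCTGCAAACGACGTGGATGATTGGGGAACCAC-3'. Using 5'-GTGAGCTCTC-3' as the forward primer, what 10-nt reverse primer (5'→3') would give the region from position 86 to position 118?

5'-CCCGCGGTAC-3'

The product's 3' end on the top strand is position 118.
The reverse primer anneals to the top strand over positions 109–118, i.e. to GTACCGCGGG.
Its sequence written 5'→3' is the reverse complement: CCCGCGGTAC.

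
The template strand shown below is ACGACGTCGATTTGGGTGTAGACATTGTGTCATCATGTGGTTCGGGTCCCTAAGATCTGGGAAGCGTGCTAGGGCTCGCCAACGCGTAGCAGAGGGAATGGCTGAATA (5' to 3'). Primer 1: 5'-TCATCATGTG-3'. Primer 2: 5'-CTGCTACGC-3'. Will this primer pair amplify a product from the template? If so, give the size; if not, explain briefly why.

Yes — a 63 bp product.

Primer 1 (TCATCATGTG) matches the top strand at positions 30–39; it acts as a forward primer.
Primer 2's reverse complement is GCGTAGCAG, matching the top strand at positions 84–92; it acts as a reverse primer.
The 3' ends face each other across positions 30–92, giving a 63 bp product.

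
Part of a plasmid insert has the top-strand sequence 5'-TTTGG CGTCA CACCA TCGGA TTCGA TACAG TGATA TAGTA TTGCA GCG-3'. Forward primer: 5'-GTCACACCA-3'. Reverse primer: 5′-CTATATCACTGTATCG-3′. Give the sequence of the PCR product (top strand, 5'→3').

5'-GTCACACCATCGGATTCGATACAGTGATATAG-3'

Forward primer GTCACACCA is found on the top strand at positions 7–15.
Reverse complement of the reverse primer: CGATACAGTGATATAG. This occurs on the top strand at positions 23–38.
The product is the template from position 7 through 38 (32 bp).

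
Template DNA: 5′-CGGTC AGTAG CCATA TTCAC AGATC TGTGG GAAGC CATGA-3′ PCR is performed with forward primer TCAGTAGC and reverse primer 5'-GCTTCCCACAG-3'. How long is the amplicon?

Forward primer TCAGTAGC is found on the top strand at positions 4–11.
The reverse primer's reverse complement is CTGTGGGAAGC, which matches the template at positions 25–35.
Amplicon spans positions 4–35: 32 bp.

32 bp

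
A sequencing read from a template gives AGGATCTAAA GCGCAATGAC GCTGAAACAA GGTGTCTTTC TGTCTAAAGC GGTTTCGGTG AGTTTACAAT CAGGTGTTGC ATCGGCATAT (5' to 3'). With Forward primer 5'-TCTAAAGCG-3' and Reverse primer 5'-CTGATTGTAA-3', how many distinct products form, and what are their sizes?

The forward primer TCTAAAGCG matches the top strand at positions 5–13, 43–51.
The reverse primer's reverse complement is TTACAATCAG, matching at positions 64–73.
Each forward site pairs with the reverse site to give a product ending at position 73: sizes 69, 31 bp.

Two products: 69 bp, 31 bp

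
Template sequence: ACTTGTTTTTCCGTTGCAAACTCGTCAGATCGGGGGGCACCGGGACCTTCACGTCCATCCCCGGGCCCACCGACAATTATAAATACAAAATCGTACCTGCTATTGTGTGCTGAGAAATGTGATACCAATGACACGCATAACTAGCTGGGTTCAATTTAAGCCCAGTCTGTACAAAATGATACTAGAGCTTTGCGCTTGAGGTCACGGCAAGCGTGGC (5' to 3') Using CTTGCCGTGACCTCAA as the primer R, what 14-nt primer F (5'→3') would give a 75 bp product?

The reverse primer's reverse complement TTGAGGTCACGGCAAG matches the template at positions 196–211, so the product ends at position 211.
A 75 bp product then starts at position 211 − 75 + 1 = 137.
The forward primer is identical to the top strand there: ATAACTAGCTGGGT.

5'-ATAACTAGCTGGGT-3'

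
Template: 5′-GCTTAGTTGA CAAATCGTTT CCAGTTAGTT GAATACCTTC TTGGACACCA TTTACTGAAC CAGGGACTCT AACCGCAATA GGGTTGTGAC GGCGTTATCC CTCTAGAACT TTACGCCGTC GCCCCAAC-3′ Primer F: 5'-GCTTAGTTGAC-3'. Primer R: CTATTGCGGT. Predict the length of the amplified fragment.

Scanning the template, GCTTAGTTGAC occurs at positions 1–11; this primer anneals to the bottom strand there with its 3' end pointing downstream.
Reverse complement of the reverse primer: ACCGCAATAG. This occurs on the top strand at positions 72–81.
The product runs from position 1 to position 81, so its length is 81 − 1 + 1 = 81 bp.

81 bp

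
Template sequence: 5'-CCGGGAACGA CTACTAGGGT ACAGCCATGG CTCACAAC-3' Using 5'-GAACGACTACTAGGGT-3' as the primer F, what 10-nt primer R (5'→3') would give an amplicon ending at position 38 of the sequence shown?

5'-GTTGTGAGCC-3'

The forward primer binds at positions 5–20; the product's 3' end on the top strand is position 38.
The reverse primer anneals to the top strand over positions 29–38, i.e. to GGCTCACAAC.
Its sequence written 5'→3' is the reverse complement: GTTGTGAGCC.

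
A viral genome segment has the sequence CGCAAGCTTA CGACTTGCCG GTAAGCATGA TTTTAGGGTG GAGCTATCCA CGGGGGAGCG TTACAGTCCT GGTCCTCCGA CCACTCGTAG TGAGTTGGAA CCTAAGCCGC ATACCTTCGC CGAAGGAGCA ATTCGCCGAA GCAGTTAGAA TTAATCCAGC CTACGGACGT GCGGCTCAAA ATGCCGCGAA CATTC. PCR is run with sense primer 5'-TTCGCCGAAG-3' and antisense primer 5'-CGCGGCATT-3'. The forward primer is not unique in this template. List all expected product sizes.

The forward primer TTCGCCGAAG matches the top strand at positions 116–125, 132–141.
The reverse primer's reverse complement is AATGCCGCG, matching at positions 180–188.
Each forward site pairs with the reverse site to give a product ending at position 188: sizes 73, 57 bp.

73 bp, 57 bp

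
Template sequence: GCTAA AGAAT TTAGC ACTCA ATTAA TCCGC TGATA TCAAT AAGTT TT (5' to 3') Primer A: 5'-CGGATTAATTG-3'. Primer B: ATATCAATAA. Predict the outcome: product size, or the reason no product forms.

No product — the primers' 3' ends point away from each other.

Primer A (CGGATTAATTG) has reverse complement CAATTAATCCG, which matches the top strand at positions 19–29; primer A anneals to the top strand there with its 3' end pointing upstream toward position 19.
Primer B (ATATCAATAA) matches the top strand directly at positions 33–42; it anneals to the bottom strand with its 3' end pointing downstream toward position 42.
The 3' ends diverge (primer A extends toward position 1, primer B toward position 47), so the primers never converge on a shared product.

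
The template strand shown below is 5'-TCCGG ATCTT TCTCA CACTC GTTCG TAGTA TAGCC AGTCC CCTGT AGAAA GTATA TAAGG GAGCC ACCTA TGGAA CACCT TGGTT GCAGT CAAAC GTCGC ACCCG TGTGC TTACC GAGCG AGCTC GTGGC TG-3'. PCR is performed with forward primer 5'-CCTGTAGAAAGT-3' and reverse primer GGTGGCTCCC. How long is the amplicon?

28 bp

Scanning the template, CCTGTAGAAAGT occurs at positions 41–52; this primer anneals to the bottom strand there with its 3' end pointing downstream.
The reverse primer's reverse complement is GGGAGCCACC, which matches the template at positions 59–68.
Amplicon spans positions 41–68: 28 bp.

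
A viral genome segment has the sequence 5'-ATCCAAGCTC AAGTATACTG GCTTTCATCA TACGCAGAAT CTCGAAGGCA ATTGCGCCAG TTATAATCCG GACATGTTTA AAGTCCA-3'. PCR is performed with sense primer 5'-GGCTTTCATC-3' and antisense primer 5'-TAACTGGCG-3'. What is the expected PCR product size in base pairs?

Scanning the template, GGCTTTCATC occurs at positions 20–29; this primer anneals to the bottom strand there with its 3' end pointing downstream.
Taking the reverse complement of TAACTGGCG gives CGCCAGTTA, found at positions 55–63 on the template; the primer anneals here to the top strand with its 3' end pointing upstream.
Amplicon spans positions 20–63: 44 bp.

44 bp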